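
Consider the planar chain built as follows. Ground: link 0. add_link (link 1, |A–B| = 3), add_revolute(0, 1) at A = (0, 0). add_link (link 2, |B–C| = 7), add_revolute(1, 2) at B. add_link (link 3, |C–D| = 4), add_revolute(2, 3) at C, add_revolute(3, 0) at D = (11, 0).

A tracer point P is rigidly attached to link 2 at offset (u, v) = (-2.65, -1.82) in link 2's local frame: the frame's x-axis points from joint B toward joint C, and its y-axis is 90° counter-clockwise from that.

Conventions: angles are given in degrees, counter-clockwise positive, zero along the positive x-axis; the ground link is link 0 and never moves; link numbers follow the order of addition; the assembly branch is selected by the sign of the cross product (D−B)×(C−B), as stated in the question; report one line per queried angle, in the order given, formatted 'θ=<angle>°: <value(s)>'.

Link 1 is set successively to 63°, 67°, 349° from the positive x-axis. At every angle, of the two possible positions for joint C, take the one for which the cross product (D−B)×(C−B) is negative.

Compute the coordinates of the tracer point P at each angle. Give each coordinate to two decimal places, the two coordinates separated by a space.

A=(0,0), D=(11.00,0)
θ=63°: B = A + 3.00·(cos63°, sin63°) = (1.3620, 2.6730)
θ=63°: |BD| = 10.0018
θ=63°: circle(B,7.00) ∩ circle(D,4.00): a=6.6506, h=2.1839
θ=63°:   candidates: C₊=(8.3543,3.0001) cross=21.843; C₋=(7.1870,-1.2088) cross=-21.843
θ=63°:   branch - wants cross < 0 → take C=(7.1870,-1.2088) (cross=-21.843)
θ=63°: ex = (C−B)/|BC| = (0.8322,-0.5545); ey = (0.5545,0.8322)
θ=63°: P = B + -2.65·ex + -1.82·ey = (-1.8525,2.6281)
θ=67°: B = A + 3.00·(cos67°, sin67°) = (1.1722, 2.7615)
θ=67°: |BD| = 10.2084
θ=67°: circle(B,7.00) ∩ circle(D,4.00): a=6.7205, h=1.9582
θ=67°:   candidates: C₊=(8.1719,2.8287) cross=19.990; C₋=(7.1124,-0.9417) cross=-19.990
θ=67°:   branch - wants cross < 0 → take C=(7.1124,-0.9417) (cross=-19.990)
θ=67°: ex = (C−B)/|BC| = (0.8486,-0.5290); ey = (0.5290,0.8486)
θ=67°: P = B + -2.65·ex + -1.82·ey = (-2.0394,2.6190)
θ=349°: B = A + 3.00·(cos349°, sin349°) = (2.9449, -0.5724)
θ=349°: |BD| = 8.0754
θ=349°: circle(B,7.00) ∩ circle(D,4.00): a=6.0810, h=3.4673
θ=349°:   candidates: C₊=(8.7648,3.3172) cross=28.000; C₋=(9.2563,-3.5999) cross=-28.000
θ=349°:   branch - wants cross < 0 → take C=(9.2563,-3.5999) (cross=-28.000)
θ=349°: ex = (C−B)/|BC| = (0.9016,-0.4325); ey = (0.4325,0.9016)
θ=349°: P = B + -2.65·ex + -1.82·ey = (-0.2316,-1.0673)

θ=63°: -1.85 2.63
θ=67°: -2.04 2.62
θ=349°: -0.23 -1.07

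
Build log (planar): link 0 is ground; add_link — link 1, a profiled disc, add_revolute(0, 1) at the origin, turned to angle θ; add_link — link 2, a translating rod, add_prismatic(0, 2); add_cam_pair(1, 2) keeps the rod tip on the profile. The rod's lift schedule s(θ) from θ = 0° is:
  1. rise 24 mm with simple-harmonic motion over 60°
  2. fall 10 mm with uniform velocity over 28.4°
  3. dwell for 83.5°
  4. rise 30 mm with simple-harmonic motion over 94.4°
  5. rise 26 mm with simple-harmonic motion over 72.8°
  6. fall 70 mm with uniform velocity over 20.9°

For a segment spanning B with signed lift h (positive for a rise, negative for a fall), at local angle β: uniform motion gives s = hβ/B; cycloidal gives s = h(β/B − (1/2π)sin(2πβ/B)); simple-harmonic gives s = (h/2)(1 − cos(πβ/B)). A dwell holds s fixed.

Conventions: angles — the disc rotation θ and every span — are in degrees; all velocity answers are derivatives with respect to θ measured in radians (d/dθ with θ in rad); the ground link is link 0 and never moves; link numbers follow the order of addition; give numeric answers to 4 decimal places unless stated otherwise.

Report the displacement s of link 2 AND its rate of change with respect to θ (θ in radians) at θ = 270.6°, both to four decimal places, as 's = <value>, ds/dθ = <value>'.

seg 1 [0°–60°] simple-harmonic, h=24: full span → s += 24 → s = 24.0000
seg 2 [60°–88.4°] uniform, h=-10: full span → s += -10 → s = 14.0000
seg 3 [88.4°–171.9°] dwell: s stays 14.0000
seg 4 [171.9°–266.3°] simple-harmonic, h=30: full span → s += 30 → s = 44.0000
seg 5 [266.3°–339.1°] simple-harmonic, h=26: θ=270.6° here. β=4.3, B=72.8. 26/2·(1 − cos(π·0.0591)) = 0.2232 → s = 44.2232
velocity in seg [266.3°–339.1°] (simple-harmonic), θ in radians: β = 4.3° = 0.0750 rad, B = 72.8° = 1.2706 rad; ds/dθ = (πh/(2B)) sin(πβ/B) = (π·26/(2·1.2706)) sin(π·0.0591) = 5.930294 mm/rad

s = 44.2232, ds/dθ = 5.9303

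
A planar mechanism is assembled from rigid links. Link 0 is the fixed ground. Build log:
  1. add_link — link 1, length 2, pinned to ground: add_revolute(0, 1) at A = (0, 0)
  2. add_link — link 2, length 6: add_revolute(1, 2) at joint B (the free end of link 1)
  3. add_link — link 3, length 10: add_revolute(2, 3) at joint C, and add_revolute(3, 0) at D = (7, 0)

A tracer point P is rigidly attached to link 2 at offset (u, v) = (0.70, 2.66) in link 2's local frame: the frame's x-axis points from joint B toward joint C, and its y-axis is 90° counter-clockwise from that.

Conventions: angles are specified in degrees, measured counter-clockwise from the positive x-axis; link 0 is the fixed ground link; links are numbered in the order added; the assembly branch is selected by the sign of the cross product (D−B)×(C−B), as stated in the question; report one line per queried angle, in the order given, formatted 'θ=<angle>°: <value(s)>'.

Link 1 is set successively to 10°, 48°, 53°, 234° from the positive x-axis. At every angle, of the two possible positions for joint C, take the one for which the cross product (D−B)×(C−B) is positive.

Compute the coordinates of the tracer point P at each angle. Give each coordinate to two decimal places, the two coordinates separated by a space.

A=(0,0), D=(7.00,0)
θ=10°: B = A + 2.00·(cos10°, sin10°) = (1.9696, 0.3473)
θ=10°: |BD| = 5.0424
θ=10°: circle(B,6.00) ∩ circle(D,10.00): a=-3.8251, h=4.6227
θ=10°:   candidates: C₊=(-1.5280,5.2224) cross=23.309; C₋=(-2.1647,-4.0009) cross=-23.309
θ=10°:   branch + wants cross > 0 → take C=(-1.5280,5.2224) (cross=23.309)
θ=10°: ex = (C−B)/|BC| = (-0.5829,0.8125); ey = (-0.8125,-0.5829)
θ=10°: P = B + 0.70·ex + 2.66·ey = (-0.5997,-0.6345)
θ=48°: B = A + 2.00·(cos48°, sin48°) = (1.3383, 1.4863)
θ=48°: |BD| = 5.8536
θ=48°: circle(B,6.00) ∩ circle(D,10.00): a=-2.5400, h=5.4359
θ=48°:   candidates: C₊=(0.2618,7.3889) cross=31.819; C₋=(-2.4987,-3.1265) cross=-31.819
θ=48°:   branch + wants cross > 0 → take C=(0.2618,7.3889) (cross=31.819)
θ=48°: ex = (C−B)/|BC| = (-0.1794,0.9838); ey = (-0.9838,-0.1794)
θ=48°: P = B + 0.70·ex + 2.66·ey = (-1.4042,1.6977)
θ=53°: B = A + 2.00·(cos53°, sin53°) = (1.2036, 1.5973)
θ=53°: |BD| = 6.0124
θ=53°: circle(B,6.00) ∩ circle(D,10.00): a=-2.3161, h=5.5349
θ=53°:   candidates: C₊=(0.4412,7.5486) cross=33.278; C₋=(-2.4997,-3.1235) cross=-33.278
θ=53°:   branch + wants cross > 0 → take C=(0.4412,7.5486) (cross=33.278)
θ=53°: ex = (C−B)/|BC| = (-0.1271,0.9919); ey = (-0.9919,-0.1271)
θ=53°: P = B + 0.70·ex + 2.66·ey = (-1.5238,1.9536)
θ=234°: B = A + 2.00·(cos234°, sin234°) = (-1.1756, -1.6180)
θ=234°: |BD| = 8.3341
θ=234°: circle(B,6.00) ∩ circle(D,10.00): a=0.3274, h=5.9911
θ=234°:   candidates: C₊=(-2.0175,4.3226) cross=49.930; C₋=(0.3088,-7.4315) cross=-49.930
θ=234°:   branch + wants cross > 0 → take C=(-2.0175,4.3226) (cross=49.930)
θ=234°: ex = (C−B)/|BC| = (-0.1403,0.9901); ey = (-0.9901,-0.1403)
θ=234°: P = B + 0.70·ex + 2.66·ey = (-3.9075,-1.2982)

θ=10°: -0.60 -0.63
θ=48°: -1.40 1.70
θ=53°: -1.52 1.95
θ=234°: -3.91 -1.30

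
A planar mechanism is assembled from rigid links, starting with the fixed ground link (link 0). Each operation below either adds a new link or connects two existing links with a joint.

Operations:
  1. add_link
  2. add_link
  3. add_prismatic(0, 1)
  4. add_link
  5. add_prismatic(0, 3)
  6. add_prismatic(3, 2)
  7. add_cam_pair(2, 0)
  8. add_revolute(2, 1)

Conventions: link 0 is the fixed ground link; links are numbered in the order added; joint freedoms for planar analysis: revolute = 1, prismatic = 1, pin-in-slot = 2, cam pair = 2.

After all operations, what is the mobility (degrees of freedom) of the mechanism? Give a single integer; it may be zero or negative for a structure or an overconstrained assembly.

ground; <1,0,0>
#1 <2,0,0>
#2 <3,0,0>
P:0↔1 J1 <3,1,0>
#3 <4,1,0>
P:0↔3 J1 <4,2,0>
P:3↔2 J1 <4,3,0>
C:2↔0 J2 <4,3,1>
R:2↔1 J1 <4,4,1>
3×3 − 2×4 − 1×1 = 0

M = 0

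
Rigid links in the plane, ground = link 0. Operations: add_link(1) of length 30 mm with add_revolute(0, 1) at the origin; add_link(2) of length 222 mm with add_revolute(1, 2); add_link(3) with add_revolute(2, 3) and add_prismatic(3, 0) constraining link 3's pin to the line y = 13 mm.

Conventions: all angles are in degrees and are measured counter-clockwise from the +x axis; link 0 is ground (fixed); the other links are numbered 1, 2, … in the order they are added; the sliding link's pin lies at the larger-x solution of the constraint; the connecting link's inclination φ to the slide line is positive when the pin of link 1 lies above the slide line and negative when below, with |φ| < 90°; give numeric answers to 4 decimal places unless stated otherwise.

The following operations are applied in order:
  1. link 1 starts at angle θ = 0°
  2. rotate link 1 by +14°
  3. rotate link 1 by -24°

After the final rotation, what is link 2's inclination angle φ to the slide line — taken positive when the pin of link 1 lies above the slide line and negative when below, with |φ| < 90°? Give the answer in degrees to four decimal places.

geometry: r = 30 mm, L = 222 mm, e = 13 mm; θ starts at 0°
rotate link 1 by +14°: θ ← 0° +14° = 14°
rotate link 1 by -24°: θ ← 14° -24° = -10°
h = r sin θ − e = -5.209445 − 13 = -18.209445
sin φ = h / L = -18.209445 / 222 = -0.08202453
φ = arcsin(-0.08202453) = -4.704945°

-4.7049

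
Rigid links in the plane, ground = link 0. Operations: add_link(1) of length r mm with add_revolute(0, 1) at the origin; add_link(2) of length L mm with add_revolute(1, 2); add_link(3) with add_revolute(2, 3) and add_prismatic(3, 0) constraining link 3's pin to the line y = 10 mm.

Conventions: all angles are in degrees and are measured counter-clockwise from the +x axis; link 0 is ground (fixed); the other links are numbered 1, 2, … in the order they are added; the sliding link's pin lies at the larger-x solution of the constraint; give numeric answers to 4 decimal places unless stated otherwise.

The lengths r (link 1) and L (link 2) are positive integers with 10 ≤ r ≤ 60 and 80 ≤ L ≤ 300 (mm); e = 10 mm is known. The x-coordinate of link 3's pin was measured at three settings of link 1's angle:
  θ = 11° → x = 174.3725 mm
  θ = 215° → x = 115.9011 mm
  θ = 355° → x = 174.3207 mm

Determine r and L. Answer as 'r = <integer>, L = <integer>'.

constraint per measurement: (x − r cos θ)² + (r sin θ − e)² = L²
subtracting the θ₁ and θ₂ equations cancels the r² and L² terms:
r = (x₁² − x₂²) / (2[(x₁cos θ₁ + e sin θ₁) − (x₂cos θ₂ + e sin θ₂)]) = 31.0000 → r = 31
L² = (x₁ − r cos θ₁)² + (r sin θ₁ − e)² = 20736.0024 → L = 144.0000 → L = 144
check at θ₃=355°: x = 174.3207 (printed 174.3207) ✓

r = 31, L = 144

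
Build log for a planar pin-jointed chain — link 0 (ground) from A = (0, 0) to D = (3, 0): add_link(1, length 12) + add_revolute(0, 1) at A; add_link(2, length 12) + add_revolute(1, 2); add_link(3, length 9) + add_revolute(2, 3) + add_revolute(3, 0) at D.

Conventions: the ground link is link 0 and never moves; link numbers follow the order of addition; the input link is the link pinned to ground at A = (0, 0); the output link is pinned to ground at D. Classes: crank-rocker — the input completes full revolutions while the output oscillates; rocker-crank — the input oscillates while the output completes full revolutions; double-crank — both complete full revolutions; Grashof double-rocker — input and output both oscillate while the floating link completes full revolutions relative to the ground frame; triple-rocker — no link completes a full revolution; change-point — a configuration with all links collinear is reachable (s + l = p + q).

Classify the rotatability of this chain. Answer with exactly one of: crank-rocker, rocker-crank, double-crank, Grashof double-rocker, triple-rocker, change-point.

lengths: ground=3, input=12, coupler=12, output=9
sorted: s=3 (shortest), l=12 (longest), p+q=21
s + l = 15 vs p + q = 21
s + l < p + q (Grashof) with shortest = ground link → double-crank

double-crank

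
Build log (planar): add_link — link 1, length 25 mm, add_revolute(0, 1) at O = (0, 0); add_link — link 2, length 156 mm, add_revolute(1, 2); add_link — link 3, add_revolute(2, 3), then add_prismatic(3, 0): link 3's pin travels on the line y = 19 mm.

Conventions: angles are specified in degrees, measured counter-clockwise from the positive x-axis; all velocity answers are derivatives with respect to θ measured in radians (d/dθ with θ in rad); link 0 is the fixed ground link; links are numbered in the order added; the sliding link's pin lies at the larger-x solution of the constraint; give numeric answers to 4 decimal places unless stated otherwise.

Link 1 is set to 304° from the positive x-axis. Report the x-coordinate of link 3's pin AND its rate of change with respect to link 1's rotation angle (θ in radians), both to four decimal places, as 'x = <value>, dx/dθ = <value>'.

geometry: r = 25 mm, L = 156 mm, e = 19 mm
crank pin P = (r cos θ, r sin θ) = (13.979823, -20.725939)
h = r sin θ − e = -20.725939 − 19 = -39.725939
x = r cos θ + √(L² − h²) = 13.979823 + 150.857051 = 164.836873
dx/dθ = −r sin θ − h·r cos θ/√(L² − h²) (θ in radians; h = -39.725939) = 24.407316

x = 164.8369, dx/dθ = 24.4073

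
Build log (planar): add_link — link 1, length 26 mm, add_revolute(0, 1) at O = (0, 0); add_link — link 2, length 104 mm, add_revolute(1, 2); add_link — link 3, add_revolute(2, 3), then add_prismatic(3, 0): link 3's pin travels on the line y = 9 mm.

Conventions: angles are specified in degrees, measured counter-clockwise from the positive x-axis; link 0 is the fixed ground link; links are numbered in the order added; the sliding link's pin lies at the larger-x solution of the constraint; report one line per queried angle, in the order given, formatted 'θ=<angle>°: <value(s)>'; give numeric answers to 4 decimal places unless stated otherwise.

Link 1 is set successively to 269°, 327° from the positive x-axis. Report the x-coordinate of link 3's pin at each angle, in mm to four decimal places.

geometry: r = 26 mm, L = 104 mm, e = 9 mm
θ=269°: crank pin P = (r cos θ, r sin θ) = (-0.453763, -25.996040)
θ=269°: h = r sin θ − e = -25.996040 − 9 = -34.996040
θ=269°: x = r cos θ + √(L² − h²) = -0.453763 + 97.935066 = 97.481304
θ=327°: crank pin P = (r cos θ, r sin θ) = (21.805435, -14.160615)
θ=327°: h = r sin θ − e = -14.160615 − 9 = -23.160615
θ=327°: x = r cos θ + √(L² − h²) = 21.805435 + 101.388293 = 123.193728

θ=269°: 97.4813
θ=327°: 123.1937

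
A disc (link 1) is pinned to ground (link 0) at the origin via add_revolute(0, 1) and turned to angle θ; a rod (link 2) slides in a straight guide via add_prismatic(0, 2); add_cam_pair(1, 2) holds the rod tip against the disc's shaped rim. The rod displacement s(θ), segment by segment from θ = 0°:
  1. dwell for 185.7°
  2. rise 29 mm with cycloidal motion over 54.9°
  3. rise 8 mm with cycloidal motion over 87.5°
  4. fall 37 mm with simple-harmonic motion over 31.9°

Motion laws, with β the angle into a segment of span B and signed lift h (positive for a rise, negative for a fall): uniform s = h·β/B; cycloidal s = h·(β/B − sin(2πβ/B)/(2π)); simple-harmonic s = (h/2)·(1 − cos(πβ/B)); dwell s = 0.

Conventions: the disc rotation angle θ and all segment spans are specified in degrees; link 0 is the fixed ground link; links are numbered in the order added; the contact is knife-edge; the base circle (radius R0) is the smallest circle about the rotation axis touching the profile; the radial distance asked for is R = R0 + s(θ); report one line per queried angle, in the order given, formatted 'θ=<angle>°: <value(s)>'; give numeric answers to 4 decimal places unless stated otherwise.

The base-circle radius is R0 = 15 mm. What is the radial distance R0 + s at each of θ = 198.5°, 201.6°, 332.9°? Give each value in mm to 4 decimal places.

segment 1 (0° to 185.7°, dwell): s unchanged at 0.0000
θ = 198.5° falls in segment 2 (185.7° to 240.6°, cycloidal, h = 29): β = 198.5 − 185.7 = 12.8°, B = 54.9°; Δs = 29·(0.2332 − sin(2π·0.2332)/(2π)) = 2.1717; s = 0.0000 + 2.1717 = 2.1717
θ = 201.6° falls in segment 2 (185.7° to 240.6°, cycloidal, h = 29): β = 201.6 − 185.7 = 15.9°, B = 54.9°; Δs = 29·(0.2896 − sin(2π·0.2896)/(2π)) = 3.9257; s = 0.0000 + 3.9257 = 3.9257
segment 2 (185.7° to 240.6°, cycloidal, h = 29) is passed completely: s = 0.0000 + (29) = 29.0000
segment 3 (240.6° to 328.1°, cycloidal, h = 8) is passed completely: s = 29.0000 + (8) = 37.0000
θ = 332.9° falls in segment 4 (328.1° to 360°, simple-harmonic, h = -37): β = 332.9 − 328.1 = 4.8°, B = 31.9°; Δs = -37/2·(1 − cos(π·0.1505)) = -2.0288; s = 37.0000 − 2.0288 = 34.9712
θ=198.5°: R = R0 + s = 15 + 2.1717 = 17.1717
θ=201.6°: R = R0 + s = 15 + 3.9257 = 18.9257
θ=332.9°: R = R0 + s = 15 + 34.9712 = 49.9712

θ=198.5°: 17.1717
θ=201.6°: 18.9257
θ=332.9°: 49.9712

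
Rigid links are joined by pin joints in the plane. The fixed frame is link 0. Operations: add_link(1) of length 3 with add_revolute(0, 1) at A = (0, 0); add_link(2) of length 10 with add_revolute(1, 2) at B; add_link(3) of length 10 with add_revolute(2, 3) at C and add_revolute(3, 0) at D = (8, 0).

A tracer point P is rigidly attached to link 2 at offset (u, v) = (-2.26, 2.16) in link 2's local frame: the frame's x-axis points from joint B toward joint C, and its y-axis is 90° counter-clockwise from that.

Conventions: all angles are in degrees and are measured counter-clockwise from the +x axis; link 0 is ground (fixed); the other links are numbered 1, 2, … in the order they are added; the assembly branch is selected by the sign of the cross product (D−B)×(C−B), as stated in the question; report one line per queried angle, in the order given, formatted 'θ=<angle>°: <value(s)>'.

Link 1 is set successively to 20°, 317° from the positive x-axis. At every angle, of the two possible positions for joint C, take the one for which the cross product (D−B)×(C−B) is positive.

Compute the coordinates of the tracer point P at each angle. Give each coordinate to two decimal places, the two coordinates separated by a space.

A=(0,0), D=(8.00,0)
θ=20°: B = A + 3.00·(cos20°, sin20°) = (2.8191, 1.0261)
θ=20°: |BD| = 5.2815
θ=20°: circle(B,10.00) ∩ circle(D,10.00): a=2.6408, h=9.6450
θ=20°:   candidates: C₊=(7.2833,9.9743) cross=50.941; C₋=(3.5358,-8.9482) cross=-50.941
θ=20°:   branch + wants cross > 0 → take C=(7.2833,9.9743) (cross=50.941)
θ=20°: ex = (C−B)/|BC| = (0.4464,0.8948); ey = (-0.8948,0.4464)
θ=20°: P = B + -2.26·ex + 2.16·ey = (-0.1227,-0.0320)
θ=317°: B = A + 3.00·(cos317°, sin317°) = (2.1941, -2.0460)
θ=317°: |BD| = 6.1559
θ=317°: circle(B,10.00) ∩ circle(D,10.00): a=3.0779, h=9.5145
θ=317°:   candidates: C₊=(1.9347,7.9506) cross=58.570; C₋=(8.2593,-9.9966) cross=-58.570
θ=317°:   branch + wants cross > 0 → take C=(1.9347,7.9506) (cross=58.570)
θ=317°: ex = (C−B)/|BC| = (-0.0259,0.9997); ey = (-0.9997,-0.0259)
θ=317°: P = B + -2.26·ex + 2.16·ey = (0.0934,-4.3612)

θ=20°: -0.12 -0.03
θ=317°: 0.09 -4.36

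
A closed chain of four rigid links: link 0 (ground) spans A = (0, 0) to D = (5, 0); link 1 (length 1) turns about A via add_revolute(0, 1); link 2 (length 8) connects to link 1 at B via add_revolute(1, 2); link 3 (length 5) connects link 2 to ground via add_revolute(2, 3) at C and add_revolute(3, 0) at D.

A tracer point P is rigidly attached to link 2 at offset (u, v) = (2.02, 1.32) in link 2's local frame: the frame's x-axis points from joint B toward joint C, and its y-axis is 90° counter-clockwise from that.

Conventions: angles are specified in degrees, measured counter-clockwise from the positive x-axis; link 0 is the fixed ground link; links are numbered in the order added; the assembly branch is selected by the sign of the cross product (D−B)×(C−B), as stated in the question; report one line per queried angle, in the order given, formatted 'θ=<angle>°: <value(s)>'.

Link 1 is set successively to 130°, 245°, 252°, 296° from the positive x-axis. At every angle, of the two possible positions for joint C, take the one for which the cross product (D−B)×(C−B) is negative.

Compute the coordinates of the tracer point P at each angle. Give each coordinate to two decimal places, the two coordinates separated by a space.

A=(0,0), D=(5.00,0)
θ=130°: B = A + 1.00·(cos130°, sin130°) = (-0.6428, 0.7660)
θ=130°: |BD| = 5.6945
θ=130°: circle(B,8.00) ∩ circle(D,5.00): a=6.2716, h=4.9666
θ=130°:   candidates: C₊=(6.2399,4.8438) cross=28.282; C₋=(4.9037,-4.9991) cross=-28.282
θ=130°:   branch - wants cross < 0 → take C=(4.9037,-4.9991) (cross=-28.282)
θ=130°: ex = (C−B)/|BC| = (0.6933,-0.7206); ey = (0.7206,0.6933)
θ=130°: P = B + 2.02·ex + 1.32·ey = (1.7089,0.2255)
θ=245°: B = A + 1.00·(cos245°, sin245°) = (-0.4226, -0.9063)
θ=245°: |BD| = 5.4978
θ=245°: circle(B,8.00) ∩ circle(D,5.00): a=6.2958, h=4.9359
θ=245°:   candidates: C₊=(4.9733,4.9999) cross=27.137; C₋=(6.6007,-4.7369) cross=-27.137
θ=245°:   branch - wants cross < 0 → take C=(6.6007,-4.7369) (cross=-27.137)
θ=245°: ex = (C−B)/|BC| = (0.8779,-0.4788); ey = (0.4788,0.8779)
θ=245°: P = B + 2.02·ex + 1.32·ey = (1.9828,-0.7147)
θ=252°: B = A + 1.00·(cos252°, sin252°) = (-0.3090, -0.9511)
θ=252°: |BD| = 5.3935
θ=252°: circle(B,8.00) ∩ circle(D,5.00): a=6.3122, h=4.9149
θ=252°:   candidates: C₊=(5.0376,4.9999) cross=26.509; C₋=(6.7709,-4.6759) cross=-26.509
θ=252°:   branch - wants cross < 0 → take C=(6.7709,-4.6759) (cross=-26.509)
θ=252°: ex = (C−B)/|BC| = (0.8850,-0.4656); ey = (0.4656,0.8850)
θ=252°: P = B + 2.02·ex + 1.32·ey = (2.0933,-0.7234)
θ=296°: B = A + 1.00·(cos296°, sin296°) = (0.4384, -0.8988)
θ=296°: |BD| = 4.6493
θ=296°: circle(B,8.00) ∩ circle(D,5.00): a=6.5188, h=4.6374
θ=296°:   candidates: C₊=(5.9377,4.9113) cross=21.561; C₋=(7.7307,-4.1885) cross=-21.561
θ=296°:   branch - wants cross < 0 → take C=(7.7307,-4.1885) (cross=-21.561)
θ=296°: ex = (C−B)/|BC| = (0.9115,-0.4112); ey = (0.4112,0.9115)
θ=296°: P = B + 2.02·ex + 1.32·ey = (2.8225,-0.5262)

θ=130°: 1.71 0.23
θ=245°: 1.98 -0.71
θ=252°: 2.09 -0.72
θ=296°: 2.82 -0.53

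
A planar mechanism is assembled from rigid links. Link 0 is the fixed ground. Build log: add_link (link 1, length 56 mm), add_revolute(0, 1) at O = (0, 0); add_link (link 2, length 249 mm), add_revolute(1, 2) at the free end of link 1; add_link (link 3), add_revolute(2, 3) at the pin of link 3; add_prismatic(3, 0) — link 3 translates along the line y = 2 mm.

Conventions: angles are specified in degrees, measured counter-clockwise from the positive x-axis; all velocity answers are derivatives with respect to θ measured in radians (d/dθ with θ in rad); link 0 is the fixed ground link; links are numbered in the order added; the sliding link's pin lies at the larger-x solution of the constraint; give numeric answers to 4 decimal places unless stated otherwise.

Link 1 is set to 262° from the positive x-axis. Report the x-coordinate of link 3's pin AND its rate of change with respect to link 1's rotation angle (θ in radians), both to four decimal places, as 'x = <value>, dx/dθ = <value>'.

geometry: r = 56 mm, L = 249 mm, e = 2 mm
crank pin P = (r cos θ, r sin θ) = (-7.793694, -55.455012)
h = r sin θ − e = -55.455012 − 2 = -57.455012
x = r cos θ + √(L² − h²) = -7.793694 + 242.280667 = 234.486973
dx/dθ = −r sin θ − h·r cos θ/√(L² − h²) (θ in radians; h = -57.455012) = 53.606797

x = 234.4870, dx/dθ = 53.6068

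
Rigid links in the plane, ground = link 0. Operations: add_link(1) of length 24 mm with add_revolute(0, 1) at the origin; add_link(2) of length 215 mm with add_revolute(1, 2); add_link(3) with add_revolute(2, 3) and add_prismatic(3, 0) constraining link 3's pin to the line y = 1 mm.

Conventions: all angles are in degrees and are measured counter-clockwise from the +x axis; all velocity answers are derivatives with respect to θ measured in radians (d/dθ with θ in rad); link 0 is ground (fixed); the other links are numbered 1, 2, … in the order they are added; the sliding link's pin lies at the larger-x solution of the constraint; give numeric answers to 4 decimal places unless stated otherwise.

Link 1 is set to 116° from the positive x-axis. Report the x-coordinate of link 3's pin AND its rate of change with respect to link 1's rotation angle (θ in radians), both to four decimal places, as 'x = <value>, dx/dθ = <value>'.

geometry: r = 24 mm, L = 215 mm, e = 1 mm
crank pin P = (r cos θ, r sin θ) = (-10.520908, 21.571057)
h = r sin θ − e = 21.571057 − 1 = 20.571057
x = r cos θ + √(L² − h²) = -10.520908 + 214.013625 = 203.492717
dx/dθ = −r sin θ − h·r cos θ/√(L² − h²) (θ in radians; h = 20.571057) = -20.559784

x = 203.4927, dx/dθ = -20.5598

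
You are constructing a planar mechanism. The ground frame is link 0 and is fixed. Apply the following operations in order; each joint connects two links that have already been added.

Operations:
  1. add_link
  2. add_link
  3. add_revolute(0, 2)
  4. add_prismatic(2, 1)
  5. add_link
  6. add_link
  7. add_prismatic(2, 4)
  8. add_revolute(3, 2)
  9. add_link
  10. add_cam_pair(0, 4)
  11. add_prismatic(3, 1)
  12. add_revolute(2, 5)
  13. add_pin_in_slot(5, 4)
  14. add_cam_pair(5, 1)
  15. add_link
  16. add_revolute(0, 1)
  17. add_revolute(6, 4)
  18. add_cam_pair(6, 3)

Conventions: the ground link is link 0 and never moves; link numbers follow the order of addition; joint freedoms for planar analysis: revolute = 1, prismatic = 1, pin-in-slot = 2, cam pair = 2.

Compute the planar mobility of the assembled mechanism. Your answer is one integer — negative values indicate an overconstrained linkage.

(L,J1,J2)=(1,0,0); link0 fixed
link1: (2,0,0)
link2: (3,0,0)
R 0-2 [J1]: (3,1,0)
P 2-1 [J1]: (3,2,0)
link3: (4,2,0)
link4: (5,2,0)
P 2-4 [J1]: (5,3,0)
R 3-2 [J1]: (5,4,0)
link5: (6,4,0)
C 0-4 [J2]: (6,4,1)
P 3-1 [J1]: (6,5,1)
R 2-5 [J1]: (6,6,1)
PS 5-4 [J2]: (6,6,2)
C 5-1 [J2]: (6,6,3)
link6: (7,6,3)
R 0-1 [J1]: (7,7,3)
R 6-4 [J1]: (7,8,3)
C 6-3 [J2]: (7,8,4)
Grübler: 3·6 − 2·8 − 4 = -2

M = -2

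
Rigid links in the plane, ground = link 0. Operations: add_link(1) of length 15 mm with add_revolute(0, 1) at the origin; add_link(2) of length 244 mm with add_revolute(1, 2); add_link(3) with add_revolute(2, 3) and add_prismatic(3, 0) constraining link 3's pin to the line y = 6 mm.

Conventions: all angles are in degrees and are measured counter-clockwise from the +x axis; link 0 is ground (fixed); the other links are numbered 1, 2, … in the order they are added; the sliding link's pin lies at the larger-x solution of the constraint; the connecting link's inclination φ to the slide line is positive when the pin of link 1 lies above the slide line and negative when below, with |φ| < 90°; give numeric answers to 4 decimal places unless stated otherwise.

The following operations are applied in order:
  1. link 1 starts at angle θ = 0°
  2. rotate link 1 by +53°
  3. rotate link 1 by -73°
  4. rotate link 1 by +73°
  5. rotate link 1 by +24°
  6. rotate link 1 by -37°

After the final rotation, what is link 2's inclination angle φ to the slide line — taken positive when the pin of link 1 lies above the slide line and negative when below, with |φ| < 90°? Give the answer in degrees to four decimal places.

geometry: r = 15 mm, L = 244 mm, e = 6 mm; θ starts at 0°
rotate link 1 by +53°: θ ← 0° +53° = 53°
rotate link 1 by -73°: θ ← 53° -73° = -20°
rotate link 1 by +73°: θ ← -20° +73° = 53°
rotate link 1 by +24°: θ ← 53° +24° = 77°
rotate link 1 by -37°: θ ← 77° -37° = 40°
h = r sin θ − e = 9.641814 − 6 = 3.641814
sin φ = h / L = 3.641814 / 244 = 0.01492547
φ = arcsin(0.01492547) = 0.855198°

0.8552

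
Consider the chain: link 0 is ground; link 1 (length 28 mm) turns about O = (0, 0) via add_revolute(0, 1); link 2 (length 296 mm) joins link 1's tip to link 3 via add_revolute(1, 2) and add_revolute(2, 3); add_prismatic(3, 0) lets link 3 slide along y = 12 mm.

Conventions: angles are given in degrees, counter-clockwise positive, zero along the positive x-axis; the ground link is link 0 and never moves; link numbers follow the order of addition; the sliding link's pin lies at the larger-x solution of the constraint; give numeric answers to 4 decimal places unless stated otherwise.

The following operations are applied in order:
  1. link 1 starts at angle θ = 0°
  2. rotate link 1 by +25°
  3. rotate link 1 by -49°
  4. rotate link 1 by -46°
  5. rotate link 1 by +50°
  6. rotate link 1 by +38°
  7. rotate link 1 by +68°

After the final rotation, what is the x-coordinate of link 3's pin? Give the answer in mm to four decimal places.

geometry: r = 28 mm, L = 296 mm, e = 12 mm; θ starts at 0°
rotate link 1 by +25°: θ ← 0° +25° = 25°
rotate link 1 by -49°: θ ← 25° -49° = -24°
rotate link 1 by -46°: θ ← -24° -46° = -70°
rotate link 1 by +50°: θ ← -70° +50° = -20°
rotate link 1 by +38°: θ ← -20° +38° = 18°
rotate link 1 by +68°: θ ← 18° +68° = 86°
crank pin P = (r cos θ, r sin θ) = (1.953181, 27.931793)
h = r sin θ − e = 27.931793 − 12 = 15.931793
x = r cos θ + √(L² − h²) = 1.953181 + 295.570936 = 297.524117

297.5241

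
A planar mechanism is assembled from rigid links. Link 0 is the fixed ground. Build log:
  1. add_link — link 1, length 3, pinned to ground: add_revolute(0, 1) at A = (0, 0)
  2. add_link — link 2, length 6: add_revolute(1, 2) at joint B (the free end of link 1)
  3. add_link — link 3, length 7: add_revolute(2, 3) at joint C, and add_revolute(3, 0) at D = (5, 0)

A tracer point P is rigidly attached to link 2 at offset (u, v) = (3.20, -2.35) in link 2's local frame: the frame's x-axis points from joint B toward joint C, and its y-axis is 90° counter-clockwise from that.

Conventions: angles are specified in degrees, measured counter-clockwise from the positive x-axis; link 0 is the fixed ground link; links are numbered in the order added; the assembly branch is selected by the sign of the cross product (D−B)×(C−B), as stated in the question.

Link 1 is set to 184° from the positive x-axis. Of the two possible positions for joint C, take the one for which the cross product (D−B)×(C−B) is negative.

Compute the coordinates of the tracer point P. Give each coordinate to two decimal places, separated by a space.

A=(0,0), D=(5.00,0)
B = A + 3.00·(cos184°, sin184°) = (-2.9927, -0.2093)
|BD| = 7.9954
circle(B,6.00) ∩ circle(D,7.00): a=3.1848, h=5.0850
  candidates: C₊=(0.0579,4.9574) cross=40.657; C₋=(0.3241,-5.2092) cross=-40.657
  branch - wants cross < 0 → take C=(0.3241,-5.2092) (cross=-40.657)
ex = (C−B)/|BC| = (0.5528,-0.8333); ey = (0.8333,0.5528)
P = B + 3.20·ex + -2.35·ey = (-3.1821,-4.1750)

-3.18 -4.17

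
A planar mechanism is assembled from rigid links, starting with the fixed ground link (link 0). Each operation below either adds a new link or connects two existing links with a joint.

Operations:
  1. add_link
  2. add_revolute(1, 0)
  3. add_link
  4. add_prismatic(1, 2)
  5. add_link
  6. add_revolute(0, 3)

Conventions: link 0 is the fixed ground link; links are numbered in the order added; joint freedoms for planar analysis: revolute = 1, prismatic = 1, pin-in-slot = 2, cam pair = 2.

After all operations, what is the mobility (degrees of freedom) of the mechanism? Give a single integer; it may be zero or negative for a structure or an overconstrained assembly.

ground; <1,0,0>
#1 <2,0,0>
R:1↔0 J1 <2,1,0>
#2 <3,1,0>
P:1↔2 J1 <3,2,0>
#3 <4,2,0>
R:0↔3 J1 <4,3,0>
3×3 − 2×3 − 1×0 = 3

M = 3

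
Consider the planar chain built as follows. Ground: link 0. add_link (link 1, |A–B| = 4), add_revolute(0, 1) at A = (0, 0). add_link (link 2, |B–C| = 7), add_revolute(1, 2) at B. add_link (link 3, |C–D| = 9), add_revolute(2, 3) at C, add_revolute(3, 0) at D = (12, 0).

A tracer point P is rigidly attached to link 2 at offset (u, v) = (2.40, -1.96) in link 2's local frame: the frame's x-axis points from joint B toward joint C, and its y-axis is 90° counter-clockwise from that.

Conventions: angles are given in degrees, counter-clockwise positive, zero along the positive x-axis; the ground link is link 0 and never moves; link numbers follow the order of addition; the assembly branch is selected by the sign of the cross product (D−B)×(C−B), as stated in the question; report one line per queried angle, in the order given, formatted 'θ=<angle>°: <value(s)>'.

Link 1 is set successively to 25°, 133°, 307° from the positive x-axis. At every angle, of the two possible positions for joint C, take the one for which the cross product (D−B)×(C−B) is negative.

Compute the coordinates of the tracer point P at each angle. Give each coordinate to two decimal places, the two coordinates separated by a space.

A=(0,0), D=(12.00,0)
θ=25°: B = A + 4.00·(cos25°, sin25°) = (3.6252, 1.6905)
θ=25°: |BD| = 8.5437
θ=25°: circle(B,7.00) ∩ circle(D,9.00): a=2.3991, h=6.5760
θ=25°:   candidates: C₊=(7.2781,7.6618) cross=56.184; C₋=(4.6758,-5.2302) cross=-56.184
θ=25°:   branch - wants cross < 0 → take C=(4.6758,-5.2302) (cross=-56.184)
θ=25°: ex = (C−B)/|BC| = (0.1501,-0.9887); ey = (0.9887,0.1501)
θ=25°: P = B + 2.40·ex + -1.96·ey = (2.0476,-0.9765)
θ=133°: B = A + 4.00·(cos133°, sin133°) = (-2.7280, 2.9254)
θ=133°: |BD| = 15.0157
θ=133°: circle(B,7.00) ∩ circle(D,9.00): a=6.4423, h=2.7380
θ=133°:   candidates: C₊=(4.1243,4.3558) cross=41.113; C₋=(3.0574,-1.0152) cross=-41.113
θ=133°:   branch - wants cross < 0 → take C=(3.0574,-1.0152) (cross=-41.113)
θ=133°: ex = (C−B)/|BC| = (0.8265,-0.5629); ey = (0.5629,0.8265)
θ=133°: P = B + 2.40·ex + -1.96·ey = (-1.8478,-0.0456)
θ=307°: B = A + 4.00·(cos307°, sin307°) = (2.4073, -3.1945)
θ=307°: |BD| = 10.1107
θ=307°: circle(B,7.00) ∩ circle(D,9.00): a=3.4729, h=6.0778
θ=307°:   candidates: C₊=(3.7819,3.6692) cross=61.450; C₋=(7.6225,-7.8637) cross=-61.450
θ=307°:   branch - wants cross < 0 → take C=(7.6225,-7.8637) (cross=-61.450)
θ=307°: ex = (C−B)/|BC| = (0.7450,-0.6670); ey = (0.6670,0.7450)
θ=307°: P = B + 2.40·ex + -1.96·ey = (2.8880,-6.2557)

θ=25°: 2.05 -0.98
θ=133°: -1.85 -0.05
θ=307°: 2.89 -6.26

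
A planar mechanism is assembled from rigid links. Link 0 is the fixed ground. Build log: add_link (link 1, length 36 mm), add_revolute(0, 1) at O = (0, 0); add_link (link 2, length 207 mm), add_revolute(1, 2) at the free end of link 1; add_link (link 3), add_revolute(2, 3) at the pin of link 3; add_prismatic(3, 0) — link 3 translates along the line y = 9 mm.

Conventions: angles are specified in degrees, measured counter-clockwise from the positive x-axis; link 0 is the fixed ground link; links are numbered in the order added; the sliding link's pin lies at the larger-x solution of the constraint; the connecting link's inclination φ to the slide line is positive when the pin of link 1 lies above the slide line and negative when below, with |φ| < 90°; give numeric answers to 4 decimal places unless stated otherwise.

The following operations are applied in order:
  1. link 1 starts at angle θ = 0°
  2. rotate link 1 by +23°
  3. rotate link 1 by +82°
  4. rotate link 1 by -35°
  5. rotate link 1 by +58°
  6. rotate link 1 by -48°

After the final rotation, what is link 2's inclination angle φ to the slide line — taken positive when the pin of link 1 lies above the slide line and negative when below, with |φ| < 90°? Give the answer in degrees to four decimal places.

geometry: r = 36 mm, L = 207 mm, e = 9 mm; θ starts at 0°
rotate link 1 by +23°: θ ← 0° +23° = 23°
rotate link 1 by +82°: θ ← 23° +82° = 105°
rotate link 1 by -35°: θ ← 105° -35° = 70°
rotate link 1 by +58°: θ ← 70° +58° = 128°
rotate link 1 by -48°: θ ← 128° -48° = 80°
h = r sin θ − e = 35.453079 − 9 = 26.453079
sin φ = h / L = 26.453079 / 207 = 0.12779265
φ = arcsin(0.12779265) = 7.342057°

7.3421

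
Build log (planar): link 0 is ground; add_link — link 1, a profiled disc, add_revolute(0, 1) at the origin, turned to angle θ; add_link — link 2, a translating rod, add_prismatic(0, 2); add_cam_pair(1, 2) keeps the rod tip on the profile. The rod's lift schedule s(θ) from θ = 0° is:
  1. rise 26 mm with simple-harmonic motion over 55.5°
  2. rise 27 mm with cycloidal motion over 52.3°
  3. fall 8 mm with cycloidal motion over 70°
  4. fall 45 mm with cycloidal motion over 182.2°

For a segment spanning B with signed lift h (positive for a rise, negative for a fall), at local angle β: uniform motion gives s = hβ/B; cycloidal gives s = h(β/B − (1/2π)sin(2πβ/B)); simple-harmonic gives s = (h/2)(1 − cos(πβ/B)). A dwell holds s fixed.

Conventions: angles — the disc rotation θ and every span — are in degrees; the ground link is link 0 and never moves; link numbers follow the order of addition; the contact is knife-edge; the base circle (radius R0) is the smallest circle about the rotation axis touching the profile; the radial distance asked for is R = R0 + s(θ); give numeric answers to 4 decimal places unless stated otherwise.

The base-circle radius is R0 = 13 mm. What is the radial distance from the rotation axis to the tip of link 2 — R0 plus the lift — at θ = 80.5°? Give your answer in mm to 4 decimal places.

seg 1 [0°–55.5°] simple-harmonic, h=26: full span → s += 26 → s = 26.0000
seg 2 [55.5°–107.8°] cycloidal, h=27: θ=80.5° here. β=25, B=52.3. 27·(0.4780 − sin(2π·0.4780)/(2π)) = 12.3145 → s = 38.3145
R = R0 + s = 13 + 38.3145 = 51.3145

51.3145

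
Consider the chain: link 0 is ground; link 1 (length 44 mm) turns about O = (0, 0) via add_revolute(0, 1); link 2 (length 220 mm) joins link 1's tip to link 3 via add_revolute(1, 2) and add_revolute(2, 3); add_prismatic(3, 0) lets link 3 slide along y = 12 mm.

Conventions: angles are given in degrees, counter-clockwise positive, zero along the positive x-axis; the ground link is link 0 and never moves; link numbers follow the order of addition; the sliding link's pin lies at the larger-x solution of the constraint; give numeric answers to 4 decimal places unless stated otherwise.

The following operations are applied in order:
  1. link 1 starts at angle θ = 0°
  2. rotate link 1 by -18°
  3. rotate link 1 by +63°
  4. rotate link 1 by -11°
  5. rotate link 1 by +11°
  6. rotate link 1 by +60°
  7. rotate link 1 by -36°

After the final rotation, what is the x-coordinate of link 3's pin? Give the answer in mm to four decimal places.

geometry: r = 44 mm, L = 220 mm, e = 12 mm; θ starts at 0°
rotate link 1 by -18°: θ ← 0° -18° = -18°
rotate link 1 by +63°: θ ← -18° +63° = 45°
rotate link 1 by -11°: θ ← 45° -11° = 34°
rotate link 1 by +11°: θ ← 34° +11° = 45°
rotate link 1 by +60°: θ ← 45° +60° = 105°
rotate link 1 by -36°: θ ← 105° -36° = 69°
crank pin P = (r cos θ, r sin θ) = (15.768190, 41.077539)
h = r sin θ − e = 41.077539 − 12 = 29.077539
x = r cos θ + √(L² − h²) = 15.768190 + 218.069935 = 233.838125

233.8381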